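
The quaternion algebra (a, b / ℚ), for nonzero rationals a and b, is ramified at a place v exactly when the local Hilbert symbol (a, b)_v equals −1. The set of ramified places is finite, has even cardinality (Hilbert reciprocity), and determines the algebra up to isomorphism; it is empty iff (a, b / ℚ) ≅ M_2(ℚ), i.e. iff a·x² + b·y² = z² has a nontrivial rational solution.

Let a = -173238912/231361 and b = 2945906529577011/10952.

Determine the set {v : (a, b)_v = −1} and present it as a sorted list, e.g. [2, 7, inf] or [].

(a, b) ≡ (-682, 102102) mod (ℚ^×)²; places V = {2, 3, 7, 11, 13, 17, 31, 37, 41, ∞}.
(a,b)_17: α=0, u≡8; β=1, v≡6 (mod 17); (8|17)=+1, (6|17)=-1; sign (−1)^0·+1^1·-1^0 = +1.
(a,b)_41: α=0, u≡27; β=2, v≡11 (mod 41); (27|41)=-1, (11|41)=-1; sign (−1)^0·-1^2·-1^0 = +1.
(a,b)_2: α=7, β=-3; u≡3, v≡3 (mod 8); ε(u)ε(v)=1·1, αω(v)=7·1, βω(u)=-3·1; sum ≡ 1  ⇒  -1.
(a,b)_3: α=4, u≡2; β=7, v≡2 (mod 3); (2|3)=-1, (2|3)=-1; sign (−1)^0·-1^7·-1^4 = -1.
(a,b)_13: α=-2, u≡6; β=1, v≡2 (mod 13); (6|13)=-1, (2|13)=-1; sign (−1)^0·-1^1·-1^-2 = -1.
(a,b)_7: α=2, u≡4; β=3, v≡3 (mod 7); (4|7)=+1, (3|7)=-1; sign (−1)^0·+1^3·-1^2 = +1.
(a,b)_31: α=1, u≡10; β=2, v≡20 (mod 31); (10|31)=+1, (20|31)=+1; sign (−1)^0·+1^2·+1^1 = +1.
(a,b)_37: α=-2, u≡11; β=-2, v≡29 (mod 37); (11|37)=+1, (29|37)=-1; sign (−1)^0·+1^-2·-1^-2 = +1.
(a,b)_11: α=1, u≡3; β=1, v≡3 (mod 11); (3|11)=+1, (3|11)=+1; sign (−1)^1·+1^1·+1^1 = -1.
(a,b)_∞: sgn(-682)=−, sgn(102102)=+, so +1.
|Ram(-682, 102102)| = 4, even; anisotropic at {2, 3, 11, 13}.

[2, 3, 11, 13]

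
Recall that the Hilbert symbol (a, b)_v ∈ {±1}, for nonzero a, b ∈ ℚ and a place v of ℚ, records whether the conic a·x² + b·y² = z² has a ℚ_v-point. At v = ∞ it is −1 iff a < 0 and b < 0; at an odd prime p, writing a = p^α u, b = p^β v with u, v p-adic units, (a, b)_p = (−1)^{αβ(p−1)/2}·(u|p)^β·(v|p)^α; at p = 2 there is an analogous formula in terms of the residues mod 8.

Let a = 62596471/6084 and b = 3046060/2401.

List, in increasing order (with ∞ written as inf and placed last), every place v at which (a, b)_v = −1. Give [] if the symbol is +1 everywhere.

(a, b) ≡ (31, 2635) mod (ℚ^×)²; places V = {2, 3, 5, 7, 13, 17, 29, 31, ∞}.
(a,b)_2: α=-2, β=2; u≡7, v≡3 (mod 8); ε(u)ε(v)=1·1, αω(v)=-2·1, βω(u)=2·0; sum ≡ 1  ⇒  -1.
(a,b)_31: α=1, u≡7; β=1, v≡17 (mod 31); (7|31)=+1, (17|31)=-1; sign (−1)^1·+1^1·-1^1 = +1.
(a,b)_7: α=4, u≡3; β=-4, v≡3 (mod 7); (3|7)=-1, (3|7)=-1; sign (−1)^0·-1^-4·-1^4 = +1.
(a,b)_13: α=-2, u≡8; β=0, v≡12 (mod 13); (8|13)=-1, (12|13)=+1; sign (−1)^0·-1^0·+1^-2 = +1.
(a,b)_3: α=-2, u≡1; β=0, v≡1 (mod 3); (1|3)=+1, (1|3)=+1; sign (−1)^0·+1^0·+1^-2 = +1.
(a,b)_17: α=0, u≡14; β=3, v≡2 (mod 17); (14|17)=-1, (2|17)=+1; sign (−1)^0·-1^3·+1^0 = -1.
(a,b)_∞: sgn(31)=+, sgn(2635)=+, so +1.
(a,b)_5: α=0, u≡4; β=1, v≡2 (mod 5); (4|5)=+1, (2|5)=-1; sign (−1)^0·+1^1·-1^0 = +1.
(a,b)_29: α=2, u≡2; β=0, v≡7 (mod 29); (2|29)=-1, (7|29)=+1; sign (−1)^0·-1^0·+1^2 = +1.
Ram(31, 2635) = {2, 17}; no ℚ_2-point on the conic.

[2, 17]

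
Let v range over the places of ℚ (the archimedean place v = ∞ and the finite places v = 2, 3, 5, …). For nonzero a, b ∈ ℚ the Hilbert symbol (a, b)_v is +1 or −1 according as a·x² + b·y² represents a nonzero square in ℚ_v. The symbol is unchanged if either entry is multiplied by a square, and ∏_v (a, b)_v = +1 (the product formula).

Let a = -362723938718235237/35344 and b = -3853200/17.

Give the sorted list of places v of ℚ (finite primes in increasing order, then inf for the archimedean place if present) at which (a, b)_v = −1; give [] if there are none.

[2, 3, 13, inf]

(a, b) ≡ (-13, -969) mod (ℚ^×)²; places V = {2, 3, 5, 11, 13, 17, 19, 23, 47, ∞}.
(a,b)_23: α=2, u≡17; β=0, v≡17 (mod 23); (17|23)=-1, (17|23)=-1; sign (−1)^0·-1^0·-1^2 = +1.
(a,b)_47: α=-2, u≡4; β=0, v≡36 (mod 47); (4|47)=+1, (36|47)=+1; sign (−1)^0·+1^0·+1^-2 = +1.
(a,b)_3: α=10, u≡2; β=1, v≡1 (mod 3); (2|3)=-1, (1|3)=+1; sign (−1)^0·-1^1·+1^10 = -1.
(a,b)_19: α=2, u≡7; β=1, v≡16 (mod 19); (7|19)=+1, (16|19)=+1; sign (−1)^0·+1^1·+1^2 = +1.
(a,b)_5: α=0, u≡2; β=2, v≡1 (mod 5); (2|5)=-1, (1|5)=+1; sign (−1)^0·-1^2·+1^0 = +1.
(a,b)_∞: sgn(-13)=−, sgn(-969)=−, so -1.
(a,b)_11: α=4, u≡5; β=0, v≡2 (mod 11); (5|11)=+1, (2|11)=-1; sign (−1)^0·+1^0·-1^4 = +1.
(a,b)_17: α=0, u≡13; β=-1, v≡3 (mod 17); (13|17)=+1, (3|17)=-1; sign (−1)^0·+1^-1·-1^0 = +1.
(a,b)_2: α=-4, β=4; u≡3, v≡7 (mod 8); ε(u)ε(v)=1·1, αω(v)=-4·0, βω(u)=4·1; sum ≡ 1  ⇒  -1.
(a,b)_13: α=3, u≡10; β=2, v≡7 (mod 13); (10|13)=+1, (7|13)=-1; sign (−1)^0·+1^2·-1^3 = -1.
|Ram(-13, -969)| = 4, even; anisotropic at {2, 3, 13, ∞}.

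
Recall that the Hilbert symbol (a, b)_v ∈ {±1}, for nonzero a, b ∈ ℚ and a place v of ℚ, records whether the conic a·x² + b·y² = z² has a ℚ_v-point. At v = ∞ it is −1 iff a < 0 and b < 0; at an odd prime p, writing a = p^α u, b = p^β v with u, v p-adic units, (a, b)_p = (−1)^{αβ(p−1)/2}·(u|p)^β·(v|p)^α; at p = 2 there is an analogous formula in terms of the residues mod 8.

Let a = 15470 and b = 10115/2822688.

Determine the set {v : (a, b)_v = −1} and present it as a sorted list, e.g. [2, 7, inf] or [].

[7, 13]

Mod squares: a ≡ 15470, b ≡ 70. Check v ∈ {∞, 2, 3, 5, 7, 11, 13, 17}.
v=17: a=17^1·(≡9), b=17^2·(≡15) mod 17; (9|17)=+1, (15|17)=+1; (−1)^{1·2·8}·(+1)^2·(+1)^1 = +1.
v=2: v_2(a)=1, v_2(b)=-5; units ≡ 7, 3 (mod 8); ε·ε+αω+βω = 1·1+1·1+-5·0 ≡ 0  ⇒  (a,b)_2 = +1.
v=3: a=3^0·(≡2), b=3^-6·(≡1) mod 3; (2|3)=-1, (1|3)=+1; (−1)^{0·-6·1}·(-1)^-6·(+1)^0 = +1.
v=5: a=5^1·(≡4), b=5^1·(≡1) mod 5; (4|5)=+1, (1|5)=+1; (−1)^{1·1·2}·(+1)^1·(+1)^1 = +1.
v=11: a=11^0·(≡4), b=11^-2·(≡9) mod 11; (4|11)=+1, (9|11)=+1; (−1)^{0·-2·5}·(+1)^-2·(+1)^0 = +1.
v=13: a=13^1·(≡7), b=13^0·(≡6) mod 13; (7|13)=-1, (6|13)=-1; (−1)^{1·0·6}·(-1)^0·(-1)^1 = -1.
v=7: a=7^1·(≡5), b=7^1·(≡3) mod 7; (5|7)=-1, (3|7)=-1; (−1)^{1·1·3}·(-1)^1·(-1)^1 = -1.
v=∞: 15470 > 0 and 70 > 0  ⇒  (a,b)_∞ = +1.
(15470, 70 / ℚ) ramifies at {7, 13}: a division algebra.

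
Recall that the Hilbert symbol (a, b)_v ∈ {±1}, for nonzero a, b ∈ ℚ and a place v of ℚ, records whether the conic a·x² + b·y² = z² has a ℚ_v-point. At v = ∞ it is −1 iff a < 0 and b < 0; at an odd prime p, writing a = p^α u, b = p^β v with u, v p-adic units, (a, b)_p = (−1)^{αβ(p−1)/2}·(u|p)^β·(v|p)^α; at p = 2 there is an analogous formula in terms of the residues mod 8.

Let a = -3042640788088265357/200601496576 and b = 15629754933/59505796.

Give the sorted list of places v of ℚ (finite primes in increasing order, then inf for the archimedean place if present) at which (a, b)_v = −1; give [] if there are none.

[17, 19, 31, 37]

Mod squares: a ≡ -2593367, b ≡ 37. Check v ∈ {∞, 2, 3, 7, 13, 17, 19, 29, 31, 37}.
v=29: a=29^0·(≡25), b=29^-2·(≡17) mod 29; (25|29)=+1, (17|29)=-1; (−1)^{0·-2·14}·(+1)^-2·(-1)^0 = +1.
v=∞: -2593367 < 0 and 37 > 0  ⇒  (a,b)_∞ = +1.
v=7: a=7^1·(≡1), b=7^-2·(≡1) mod 7; (1|7)=+1, (1|7)=+1; (−1)^{1·-2·3}·(+1)^-2·(+1)^1 = +1.
v=3: a=3^0·(≡1), b=3^2·(≡1) mod 3; (1|3)=+1, (1|3)=+1; (−1)^{0·2·1}·(+1)^2·(+1)^0 = +1.
v=17: a=17^7·(≡7), b=17^2·(≡5) mod 17; (7|17)=-1, (5|17)=-1; (−1)^{7·2·8}·(-1)^2·(-1)^7 = -1.
v=37: a=37^1·(≡29), b=37^1·(≡1) mod 37; (29|37)=-1, (1|37)=+1; (−1)^{1·1·18}·(-1)^1·(+1)^1 = -1.
v=19: a=19^-3·(≡3), b=19^-2·(≡15) mod 19; (3|19)=-1, (15|19)=-1; (−1)^{-3·-2·9}·(-1)^-2·(-1)^-3 = -1.
v=2: v_2(a)=-10, v_2(b)=-2; units ≡ 1, 5 (mod 8); ε·ε+αω+βω = 0·0+-10·1+-2·0 ≡ 0  ⇒  (a,b)_2 = +1.
v=13: a=13^-4·(≡10), b=13^2·(≡11) mod 13; (10|13)=+1, (11|13)=-1; (−1)^{-4·2·6}·(+1)^2·(-1)^-4 = +1.
v=31: a=31^5·(≡3), b=31^2·(≡11) mod 31; (3|31)=-1, (11|31)=-1; (−1)^{5·2·15}·(-1)^2·(-1)^5 = -1.
(-2593367, 37 / ℚ) ramifies at {17, 19, 31, 37}: a division algebra.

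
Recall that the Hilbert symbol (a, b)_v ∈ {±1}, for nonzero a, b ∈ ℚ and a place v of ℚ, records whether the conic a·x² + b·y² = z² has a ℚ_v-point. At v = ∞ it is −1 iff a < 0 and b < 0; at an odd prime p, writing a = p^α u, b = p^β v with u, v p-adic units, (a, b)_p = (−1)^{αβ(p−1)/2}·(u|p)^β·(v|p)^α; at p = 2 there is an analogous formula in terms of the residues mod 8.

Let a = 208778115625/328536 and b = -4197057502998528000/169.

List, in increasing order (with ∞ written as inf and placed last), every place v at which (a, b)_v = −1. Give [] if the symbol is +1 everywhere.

(a, b) ≡ (13110, -230) mod (ℚ^×)²; places V = {2, 3, 5, 7, 13, 17, 19, 23, ∞}.
(a,b)_3: α=-5, u≡2; β=2, v≡1 (mod 3); (2|3)=-1, (1|3)=+1; sign (−1)^0·-1^2·+1^-5 = +1.
(a,b)_19: α=1, u≡17; β=2, v≡4 (mod 19); (17|19)=+1, (4|19)=+1; sign (−1)^0·+1^2·+1^1 = +1.
(a,b)_13: α=-2, u≡2; β=-2, v≡12 (mod 13); (2|13)=-1, (12|13)=+1; sign (−1)^0·-1^-2·+1^-2 = +1.
(a,b)_2: α=-3, β=15; u≡3, v≡5 (mod 8); ε(u)ε(v)=1·0, αω(v)=-3·1, βω(u)=15·1; sum ≡ 0  ⇒  +1.
(a,b)_17: α=2, u≡12; β=0, v≡1 (mod 17); (12|17)=-1, (1|17)=+1; sign (−1)^0·-1^0·+1^2 = +1.
(a,b)_∞: sgn(13110)=+, sgn(-230)=−, so +1.
(a,b)_5: α=5, u≡2; β=3, v≡4 (mod 5); (2|5)=-1, (4|5)=+1; sign (−1)^0·-1^3·+1^5 = -1.
(a,b)_23: α=3, u≡16; β=5, v≡8 (mod 23); (16|23)=+1, (8|23)=+1; sign (−1)^1·+1^5·+1^3 = -1.
(a,b)_7: α=0, u≡6; β=2, v≡4 (mod 7); (6|7)=-1, (4|7)=+1; sign (−1)^0·-1^2·+1^0 = +1.
|Ram(13110, -230)| = 2, even; anisotropic at {5, 23}.

[5, 23]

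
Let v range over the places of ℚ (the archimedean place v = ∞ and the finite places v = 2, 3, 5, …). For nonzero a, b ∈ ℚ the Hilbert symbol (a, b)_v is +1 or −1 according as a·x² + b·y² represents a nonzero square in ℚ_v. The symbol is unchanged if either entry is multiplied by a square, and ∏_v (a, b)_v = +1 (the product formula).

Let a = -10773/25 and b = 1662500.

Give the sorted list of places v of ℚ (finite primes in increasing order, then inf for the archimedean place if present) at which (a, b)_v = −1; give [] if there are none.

[5, 7]

Mod squares: a ≡ -133, b ≡ 665. Check v ∈ {∞, 2, 3, 5, 7, 19}.
v=∞: -133 < 0 and 665 > 0  ⇒  (a,b)_∞ = +1.
v=5: a=5^-2·(≡2), b=5^5·(≡2) mod 5; (2|5)=-1, (2|5)=-1; (−1)^{-2·5·2}·(-1)^5·(-1)^-2 = -1.
v=2: v_2(a)=0, v_2(b)=2; units ≡ 3, 1 (mod 8); ε·ε+αω+βω = 1·0+0·0+2·1 ≡ 0  ⇒  (a,b)_2 = +1.
v=3: a=3^4·(≡2), b=3^0·(≡2) mod 3; (2|3)=-1, (2|3)=-1; (−1)^{4·0·1}·(-1)^0·(-1)^4 = +1.
v=19: a=19^1·(≡10), b=19^1·(≡5) mod 19; (10|19)=-1, (5|19)=+1; (−1)^{1·1·9}·(-1)^1·(+1)^1 = +1.
v=7: a=7^1·(≡2), b=7^1·(≡4) mod 7; (2|7)=+1, (4|7)=+1; (−1)^{1·1·3}·(+1)^1·(+1)^1 = -1.
Ram(-133, 665) = {5, 7}; no ℚ_5-point on the conic.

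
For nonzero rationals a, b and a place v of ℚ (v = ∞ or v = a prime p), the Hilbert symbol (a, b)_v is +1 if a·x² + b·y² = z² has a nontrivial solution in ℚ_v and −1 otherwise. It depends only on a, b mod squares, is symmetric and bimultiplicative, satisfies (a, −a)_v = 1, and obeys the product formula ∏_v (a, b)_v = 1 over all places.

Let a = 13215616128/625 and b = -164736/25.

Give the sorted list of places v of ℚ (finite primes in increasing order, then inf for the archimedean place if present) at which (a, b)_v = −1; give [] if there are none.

(a, b) ≡ (1122, -286) mod (ℚ^×)²; places V = {2, 3, 5, 11, 13, 17, ∞}.
(a,b)_13: α=2, u≡12; β=1, v≡10 (mod 13); (12|13)=+1, (10|13)=+1; sign (−1)^0·+1^1·+1^2 = +1.
(a,b)_5: α=-4, u≡3; β=-2, v≡4 (mod 5); (3|5)=-1, (4|5)=+1; sign (−1)^0·-1^-2·+1^-4 = +1.
(a,b)_17: α=1, u≡2; β=0, v≡12 (mod 17); (2|17)=+1, (12|17)=-1; sign (−1)^0·+1^0·-1^1 = -1.
(a,b)_∞: sgn(1122)=+, sgn(-286)=−, so +1.
(a,b)_3: α=3, u≡2; β=2, v≡2 (mod 3); (2|3)=-1, (2|3)=-1; sign (−1)^0·-1^2·-1^3 = -1.
(a,b)_2: α=7, β=7; u≡1, v≡1 (mod 8); ε(u)ε(v)=0·0, αω(v)=7·0, βω(u)=7·0; sum ≡ 0  ⇒  +1.
(a,b)_11: α=3, u≡9; β=1, v≡2 (mod 11); (9|11)=+1, (2|11)=-1; sign (−1)^1·+1^1·-1^3 = +1.
|Ram(1122, -286)| = 2, even; anisotropic at {3, 17}.

[3, 17]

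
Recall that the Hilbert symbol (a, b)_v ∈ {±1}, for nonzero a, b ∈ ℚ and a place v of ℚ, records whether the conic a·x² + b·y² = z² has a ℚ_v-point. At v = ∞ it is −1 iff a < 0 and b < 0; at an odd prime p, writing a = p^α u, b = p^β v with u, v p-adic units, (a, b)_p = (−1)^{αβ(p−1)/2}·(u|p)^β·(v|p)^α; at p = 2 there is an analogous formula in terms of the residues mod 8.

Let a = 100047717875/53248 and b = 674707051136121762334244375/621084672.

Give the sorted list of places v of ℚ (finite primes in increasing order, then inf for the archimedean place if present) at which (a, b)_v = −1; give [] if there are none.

[2, 5, 7, 13]

(a, b) ≡ (455, 1547) mod (ℚ^×)²; places V = {2, 3, 5, 7, 13, 17, 37, ∞}.
(a,b)_17: α=4, u≡1; β=11, v≡5 (mod 17); (1|17)=+1, (5|17)=-1; sign (−1)^0·+1^11·-1^4 = +1.
(a,b)_5: α=3, u≡1; β=4, v≡3 (mod 5); (1|5)=+1, (3|5)=-1; sign (−1)^0·+1^4·-1^3 = -1.
(a,b)_2: α=-12, β=-16; u≡7, v≡3 (mod 8); ε(u)ε(v)=1·1, αω(v)=-12·1, βω(u)=-16·0; sum ≡ 1  ⇒  -1.
(a,b)_∞: sgn(455)=+, sgn(1547)=+, so +1.
(a,b)_37: α=2, u≡28; β=4, v≡4 (mod 37); (28|37)=+1, (4|37)=+1; sign (−1)^0·+1^4·+1^2 = +1.
(a,b)_3: α=0, u≡2; β=-6, v≡2 (mod 3); (2|3)=-1, (2|3)=-1; sign (−1)^0·-1^-6·-1^0 = +1.
(a,b)_13: α=-1, u≡1; β=-1, v≡6 (mod 13); (1|13)=+1, (6|13)=-1; sign (−1)^0·+1^-1·-1^-1 = -1.
(a,b)_7: α=1, u≡2; β=5, v≡4 (mod 7); (2|7)=+1, (4|7)=+1; sign (−1)^1·+1^5·+1^1 = -1.
|Ram(455, 1547)| = 4, even; anisotropic at {2, 5, 7, 13}.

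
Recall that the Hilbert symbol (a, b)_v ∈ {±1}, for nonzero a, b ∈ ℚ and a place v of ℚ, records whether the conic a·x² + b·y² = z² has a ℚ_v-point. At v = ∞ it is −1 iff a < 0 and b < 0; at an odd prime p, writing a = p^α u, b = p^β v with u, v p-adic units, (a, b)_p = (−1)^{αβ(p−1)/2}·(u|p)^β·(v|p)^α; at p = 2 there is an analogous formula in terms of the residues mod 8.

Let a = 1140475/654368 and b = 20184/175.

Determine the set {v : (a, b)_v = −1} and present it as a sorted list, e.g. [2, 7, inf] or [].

Mod squares: a ≡ 38, b ≡ 42. Check v ∈ {∞, 2, 3, 5, 7, 11, 13, 19, 29}.
v=2: v_2(a)=-5, v_2(b)=3; units ≡ 3, 5 (mod 8); ε·ε+αω+βω = 1·0+-5·1+3·1 ≡ 0  ⇒  (a,b)_2 = +1.
v=19: a=19^1·(≡10), b=19^0·(≡11) mod 19; (10|19)=-1, (11|19)=+1; (−1)^{1·0·9}·(-1)^0·(+1)^1 = +1.
v=29: a=29^0·(≡9), b=29^2·(≡24) mod 29; (9|29)=+1, (24|29)=+1; (−1)^{0·2·14}·(+1)^2·(+1)^0 = +1.
v=3: a=3^0·(≡2), b=3^1·(≡2) mod 3; (2|3)=-1, (2|3)=-1; (−1)^{0·1·1}·(-1)^1·(-1)^0 = -1.
v=5: a=5^2·(≡3), b=5^-2·(≡2) mod 5; (3|5)=-1, (2|5)=-1; (−1)^{2·-2·2}·(-1)^-2·(-1)^2 = +1.
v=7: a=7^4·(≡6), b=7^-1·(≡6) mod 7; (6|7)=-1, (6|7)=-1; (−1)^{4·-1·3}·(-1)^-1·(-1)^4 = -1.
v=13: a=13^-2·(≡1), b=13^0·(≡10) mod 13; (1|13)=+1, (10|13)=+1; (−1)^{-2·0·6}·(+1)^0·(+1)^-2 = +1.
v=∞: 38 > 0 and 42 > 0  ⇒  (a,b)_∞ = +1.
v=11: a=11^-2·(≡4), b=11^0·(≡1) mod 11; (4|11)=+1, (1|11)=+1; (−1)^{-2·0·5}·(+1)^0·(+1)^-2 = +1.
(38, 42 / ℚ) ramifies at {3, 7}: a division algebra.

[3, 7]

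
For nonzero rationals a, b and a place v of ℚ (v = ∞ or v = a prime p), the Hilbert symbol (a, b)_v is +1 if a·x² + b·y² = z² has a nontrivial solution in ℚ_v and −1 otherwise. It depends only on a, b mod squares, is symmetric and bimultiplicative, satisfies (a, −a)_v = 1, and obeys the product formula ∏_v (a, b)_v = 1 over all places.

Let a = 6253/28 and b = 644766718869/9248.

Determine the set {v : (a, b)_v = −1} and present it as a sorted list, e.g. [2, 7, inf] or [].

[2, 37]

(a, b) ≡ (259, 21838362) mod (ℚ^×)²; places V = {2, 3, 7, 13, 17, 23, 37, 47, ∞}.
(a,b)_2: α=-2, β=-5; u≡3, v≡5 (mod 8); ε(u)ε(v)=1·0, αω(v)=-2·1, βω(u)=-5·1; sum ≡ 1  ⇒  -1.
(a,b)_23: α=0, u≡4; β=1, v≡16 (mod 23); (4|23)=+1, (16|23)=+1; sign (−1)^0·+1^1·+1^0 = +1.
(a,b)_7: α=-1, u≡4; β=1, v≡5 (mod 7); (4|7)=+1, (5|7)=-1; sign (−1)^1·+1^1·-1^-1 = +1.
(a,b)_37: α=1, u≡10; β=1, v≡20 (mod 37); (10|37)=+1, (20|37)=-1; sign (−1)^0·+1^1·-1^1 = -1.
(a,b)_17: α=0, u≡9; β=-2, v≡16 (mod 17); (9|17)=+1, (16|17)=+1; sign (−1)^0·+1^-2·+1^0 = +1.
(a,b)_∞: sgn(259)=+, sgn(21838362)=+, so +1.
(a,b)_13: α=2, u≡12; β=1, v≡12 (mod 13); (12|13)=+1, (12|13)=+1; sign (−1)^0·+1^1·+1^2 = +1.
(a,b)_47: α=0, u≡37; β=1, v≡14 (mod 47); (37|47)=+1, (14|47)=+1; sign (−1)^0·+1^1·+1^0 = +1.
(a,b)_3: α=0, u≡1; β=11, v≡2 (mod 3); (1|3)=+1, (2|3)=-1; sign (−1)^0·+1^11·-1^0 = +1.
|Ram(259, 21838362)| = 2, even; anisotropic at {2, 37}.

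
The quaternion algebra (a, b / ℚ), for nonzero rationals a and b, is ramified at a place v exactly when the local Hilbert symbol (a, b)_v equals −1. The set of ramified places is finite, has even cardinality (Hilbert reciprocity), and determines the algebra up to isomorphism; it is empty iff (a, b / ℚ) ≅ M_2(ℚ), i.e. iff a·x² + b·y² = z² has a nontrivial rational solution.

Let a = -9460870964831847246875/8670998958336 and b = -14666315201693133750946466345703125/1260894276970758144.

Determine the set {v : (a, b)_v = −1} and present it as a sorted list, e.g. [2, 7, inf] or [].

[17, inf]

Mod squares: a ≡ -24395, b ≡ -5. Check v ∈ {∞, 2, 3, 5, 7, 11, 13, 17, 23, 31, 41}.
v=41: a=41^1·(≡32), b=41^2·(≡16) mod 41; (32|41)=+1, (16|41)=+1; (−1)^{1·2·20}·(+1)^2·(+1)^1 = +1.
v=23: a=23^4·(≡4), b=23^6·(≡9) mod 23; (4|23)=+1, (9|23)=+1; (−1)^{4·6·11}·(+1)^6·(+1)^4 = +1.
v=3: a=3^-4·(≡1), b=3^-2·(≡1) mod 3; (1|3)=+1, (1|3)=+1; (−1)^{-4·-2·1}·(+1)^-2·(+1)^-4 = +1.
v=17: a=17^1·(≡10), b=17^2·(≡5) mod 17; (10|17)=-1, (5|17)=-1; (−1)^{1·2·8}·(-1)^2·(-1)^1 = -1.
v=11: a=11^-4·(≡4), b=11^-6·(≡7) mod 11; (4|11)=+1, (7|11)=-1; (−1)^{-4·-6·5}·(+1)^-6·(-1)^-4 = +1.
v=7: a=7^5·(≡2), b=7^6·(≡2) mod 7; (2|7)=+1, (2|7)=+1; (−1)^{5·6·3}·(+1)^6·(+1)^5 = +1.
v=13: a=13^-4·(≡2), b=13^-6·(≡6) mod 13; (2|13)=-1, (6|13)=-1; (−1)^{-4·-6·6}·(-1)^-6·(-1)^-4 = +1.
v=5: a=5^5·(≡1), b=5^9·(≡4) mod 5; (1|5)=+1, (4|5)=+1; (−1)^{5·9·2}·(+1)^9·(+1)^5 = +1.
v=2: v_2(a)=-8, v_2(b)=-14; units ≡ 5, 3 (mod 8); ε·ε+αω+βω = 0·1+-8·1+-14·1 ≡ 0  ⇒  (a,b)_2 = +1.
v=31: a=31^4·(≡14), b=31^6·(≡6) mod 31; (14|31)=+1, (6|31)=-1; (−1)^{4·6·15}·(+1)^6·(-1)^4 = +1.
v=∞: -24395 < 0 and -5 < 0  ⇒  (a,b)_∞ = -1.
|Ram(-24395, -5)| = 2, even; anisotropic at {17, ∞}.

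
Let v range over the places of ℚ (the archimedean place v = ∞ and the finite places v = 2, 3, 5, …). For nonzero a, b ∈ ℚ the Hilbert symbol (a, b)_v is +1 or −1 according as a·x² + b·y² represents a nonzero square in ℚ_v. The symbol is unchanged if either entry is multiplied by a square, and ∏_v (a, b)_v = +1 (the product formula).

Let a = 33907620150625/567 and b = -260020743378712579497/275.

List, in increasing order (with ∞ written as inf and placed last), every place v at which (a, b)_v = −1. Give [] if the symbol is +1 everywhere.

[11, 13, 23, 41]

(a, b) ≡ (7, -404547) mod (ℚ^×)²; places V = {2, 3, 5, 7, 11, 13, 19, 23, 41, ∞}.
(a,b)_23: α=2, u≡10; β=3, v≡16 (mod 23); (10|23)=-1, (16|23)=+1; sign (−1)^0·-1^3·+1^2 = -1.
(a,b)_2: α=0, β=0; u≡7, v≡5 (mod 8); ε(u)ε(v)=1·0, αω(v)=0·1, βω(u)=0·0; sum ≡ 0  ⇒  +1.
(a,b)_19: α=2, u≡17; β=6, v≡4 (mod 19); (17|19)=+1, (4|19)=+1; sign (−1)^0·+1^6·+1^2 = +1.
(a,b)_∞: sgn(7)=+, sgn(-404547)=−, so +1.
(a,b)_3: α=-4, u≡1; β=1, v≡1 (mod 3); (1|3)=+1, (1|3)=+1; sign (−1)^0·+1^1·+1^-4 = +1.
(a,b)_41: α=2, u≡35; β=3, v≡11 (mod 41); (35|41)=-1, (11|41)=-1; sign (−1)^0·-1^3·-1^2 = -1.
(a,b)_7: α=-1, u≡1; β=0, v≡2 (mod 7); (1|7)=+1, (2|7)=+1; sign (−1)^0·+1^0·+1^-1 = +1.
(a,b)_13: α=2, u≡6; β=3, v≡1 (mod 13); (6|13)=-1, (1|13)=+1; sign (−1)^0·-1^3·+1^2 = -1.
(a,b)_5: α=4, u≡3; β=-2, v≡3 (mod 5); (3|5)=-1, (3|5)=-1; sign (−1)^0·-1^-2·-1^4 = +1.
(a,b)_11: α=0, u≡2; β=-1, v≡10 (mod 11); (2|11)=-1, (10|11)=-1; sign (−1)^0·-1^-1·-1^0 = -1.
Ram(7, -404547) = {11, 13, 23, 41}; no ℚ_11-point on the conic.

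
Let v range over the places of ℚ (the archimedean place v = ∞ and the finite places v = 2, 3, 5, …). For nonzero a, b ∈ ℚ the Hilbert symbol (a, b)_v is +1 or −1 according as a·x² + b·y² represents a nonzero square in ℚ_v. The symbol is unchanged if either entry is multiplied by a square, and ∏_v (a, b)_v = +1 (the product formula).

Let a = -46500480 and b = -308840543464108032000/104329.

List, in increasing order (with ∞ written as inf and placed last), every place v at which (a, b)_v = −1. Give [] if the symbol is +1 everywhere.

[2, inf]

(a, b) ≡ (-8970, -30) mod (ℚ^×)²; places V = {2, 3, 5, 13, 17, 19, 23, ∞}.
(a,b)_∞: sgn(-8970)=−, sgn(-30)=−, so -1.
(a,b)_17: α=0, u≡11; β=-2, v≡2 (mod 17); (11|17)=-1, (2|17)=+1; sign (−1)^0·-1^-2·+1^0 = +1.
(a,b)_2: α=7, β=15; u≡3, v≡1 (mod 8); ε(u)ε(v)=1·0, αω(v)=7·0, βω(u)=15·1; sum ≡ 1  ⇒  -1.
(a,b)_5: α=1, u≡4; β=3, v≡1 (mod 5); (4|5)=+1, (1|5)=+1; sign (−1)^0·+1^3·+1^1 = +1.
(a,b)_23: α=1, u≡9; β=4, v≡3 (mod 23); (9|23)=+1, (3|23)=+1; sign (−1)^0·+1^4·+1^1 = +1.
(a,b)_13: α=1, u≡3; β=2, v≡12 (mod 13); (3|13)=+1, (12|13)=+1; sign (−1)^0·+1^2·+1^1 = +1.
(a,b)_19: α=0, u≡6; β=-2, v≡13 (mod 19); (6|19)=+1, (13|19)=-1; sign (−1)^0·+1^-2·-1^0 = +1.
(a,b)_3: α=5, u≡1; β=13, v≡2 (mod 3); (1|3)=+1, (2|3)=-1; sign (−1)^1·+1^13·-1^5 = +1.
|Ram(-8970, -30)| = 2, even; anisotropic at {2, ∞}.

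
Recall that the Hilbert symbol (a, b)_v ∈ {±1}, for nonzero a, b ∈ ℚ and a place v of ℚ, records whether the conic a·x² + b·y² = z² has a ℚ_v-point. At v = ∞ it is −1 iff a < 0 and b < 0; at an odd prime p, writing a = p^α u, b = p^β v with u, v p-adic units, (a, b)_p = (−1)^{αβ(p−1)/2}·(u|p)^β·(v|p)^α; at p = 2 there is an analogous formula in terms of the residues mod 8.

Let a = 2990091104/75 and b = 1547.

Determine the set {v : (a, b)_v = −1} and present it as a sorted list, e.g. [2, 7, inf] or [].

(a, b) ≡ (1939938, 1547) mod (ℚ^×)²; places V = {2, 3, 5, 7, 11, 13, 17, 19, ∞}.
(a,b)_7: α=1, u≡2; β=1, v≡4 (mod 7); (2|7)=+1, (4|7)=+1; sign (−1)^1·+1^1·+1^1 = -1.
(a,b)_19: α=1, u≡3; β=0, v≡8 (mod 19); (3|19)=-1, (8|19)=-1; sign (−1)^0·-1^0·-1^1 = -1.
(a,b)_2: α=5, β=0; u≡1, v≡3 (mod 8); ε(u)ε(v)=0·1, αω(v)=5·1, βω(u)=0·0; sum ≡ 1  ⇒  -1.
(a,b)_17: α=3, u≡6; β=1, v≡6 (mod 17); (6|17)=-1, (6|17)=-1; sign (−1)^0·-1^1·-1^3 = +1.
(a,b)_11: α=1, u≡7; β=0, v≡7 (mod 11); (7|11)=-1, (7|11)=-1; sign (−1)^0·-1^0·-1^1 = -1.
(a,b)_13: α=1, u≡1; β=1, v≡2 (mod 13); (1|13)=+1, (2|13)=-1; sign (−1)^0·+1^1·-1^1 = -1.
(a,b)_5: α=-2, u≡3; β=0, v≡2 (mod 5); (3|5)=-1, (2|5)=-1; sign (−1)^0·-1^0·-1^-2 = +1.
(a,b)_∞: sgn(1939938)=+, sgn(1547)=+, so +1.
(a,b)_3: α=-1, u≡2; β=0, v≡2 (mod 3); (2|3)=-1, (2|3)=-1; sign (−1)^0·-1^0·-1^-1 = -1.
(1939938, 1547 / ℚ) ramifies at {2, 3, 7, 11, 13, 19}: a division algebra.

[2, 3, 7, 11, 13, 19]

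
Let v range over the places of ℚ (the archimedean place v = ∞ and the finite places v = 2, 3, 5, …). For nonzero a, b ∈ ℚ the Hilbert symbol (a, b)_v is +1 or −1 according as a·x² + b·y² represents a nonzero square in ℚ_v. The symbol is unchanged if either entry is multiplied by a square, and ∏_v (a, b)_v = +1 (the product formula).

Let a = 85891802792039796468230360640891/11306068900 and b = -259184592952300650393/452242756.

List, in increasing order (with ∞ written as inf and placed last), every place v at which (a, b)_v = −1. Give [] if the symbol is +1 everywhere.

Mod squares: a ≡ 2491, b ≡ -7647937. Check v ∈ {∞, 2, 3, 5, 7, 11, 19, 23, 31, 37, 41, 43, 47, 53}.
v=7: a=7^-6·(≡6), b=7^-6·(≡4) mod 7; (6|7)=-1, (4|7)=+1; (−1)^{-6·-6·3}·(-1)^-6·(+1)^-6 = +1.
v=47: a=47^3·(≡34), b=47^2·(≡19) mod 47; (34|47)=+1, (19|47)=-1; (−1)^{3·2·23}·(+1)^2·(-1)^3 = -1.
v=43: a=43^2·(≡21), b=43^1·(≡5) mod 43; (21|43)=+1, (5|43)=-1; (−1)^{2·1·21}·(+1)^1·(-1)^2 = +1.
v=3: a=3^6·(≡1), b=3^2·(≡2) mod 3; (1|3)=+1, (2|3)=-1; (−1)^{6·2·1}·(+1)^2·(-1)^6 = +1.
v=2: v_2(a)=-2, v_2(b)=-2; units ≡ 3, 7 (mod 8); ε·ε+αω+βω = 1·1+-2·0+-2·1 ≡ 1  ⇒  (a,b)_2 = -1.
v=11: a=11^2·(≡3), b=11^1·(≡10) mod 11; (3|11)=+1, (10|11)=-1; (−1)^{2·1·5}·(+1)^1·(-1)^2 = +1.
v=23: a=23^2·(≡20), b=23^1·(≡22) mod 23; (20|23)=-1, (22|23)=-1; (−1)^{2·1·11}·(-1)^1·(-1)^2 = -1.
v=53: a=53^3·(≡46), b=53^2·(≡9) mod 53; (46|53)=+1, (9|53)=+1; (−1)^{3·2·26}·(+1)^2·(+1)^3 = +1.
v=31: a=31^-2·(≡3), b=31^-2·(≡13) mod 31; (3|31)=-1, (13|31)=-1; (−1)^{-2·-2·15}·(-1)^-2·(-1)^-2 = +1.
v=19: a=19^6·(≡13), b=19^3·(≡5) mod 19; (13|19)=-1, (5|19)=+1; (−1)^{6·3·9}·(-1)^3·(+1)^6 = -1.
v=37: a=37^2·(≡26), b=37^1·(≡5) mod 37; (26|37)=+1, (5|37)=-1; (−1)^{2·1·18}·(+1)^1·(-1)^2 = +1.
v=41: a=41^0·(≡23), b=41^2·(≡10) mod 41; (23|41)=+1, (10|41)=+1; (−1)^{0·2·20}·(+1)^2·(+1)^0 = +1.
v=∞: 2491 > 0 and -7647937 < 0  ⇒  (a,b)_∞ = +1.
v=5: a=5^-2·(≡1), b=5^0·(≡2) mod 5; (1|5)=+1, (2|5)=-1; (−1)^{-2·0·2}·(+1)^0·(-1)^-2 = +1.
(2491, -7647937 / ℚ) ramifies at {2, 19, 23, 47}: a division algebra.

[2, 19, 23, 47]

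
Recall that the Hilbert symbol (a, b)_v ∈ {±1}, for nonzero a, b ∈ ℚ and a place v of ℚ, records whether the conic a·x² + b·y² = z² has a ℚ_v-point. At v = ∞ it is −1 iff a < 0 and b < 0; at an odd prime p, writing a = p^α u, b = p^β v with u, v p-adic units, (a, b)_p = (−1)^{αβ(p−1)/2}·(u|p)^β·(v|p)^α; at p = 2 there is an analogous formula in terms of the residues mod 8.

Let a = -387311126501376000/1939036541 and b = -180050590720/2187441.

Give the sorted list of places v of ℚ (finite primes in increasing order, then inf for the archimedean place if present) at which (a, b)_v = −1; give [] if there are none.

(a, b) ≡ (-346115, -95095) mod (ℚ^×)²; places V = {2, 3, 5, 7, 11, 13, 17, 19, 23, 29, 31, 37, 43, ∞}.
(a,b)_11: α=1, u≡10; β=1, v≡4 (mod 11); (10|11)=-1, (4|11)=+1; sign (−1)^1·-1^1·+1^1 = +1.
(a,b)_7: α=1, u≡5; β=1, v≡1 (mod 7); (5|7)=-1, (1|7)=+1; sign (−1)^1·-1^1·+1^1 = +1.
(a,b)_5: α=3, u≡2; β=1, v≡1 (mod 5); (2|5)=-1, (1|5)=+1; sign (−1)^0·-1^1·+1^3 = -1.
(a,b)_29: α=-1, u≡5; β=-2, v≡1 (mod 29); (5|29)=+1, (1|29)=+1; sign (−1)^0·+1^-2·+1^-1 = +1.
(a,b)_31: α=1, u≡24; β=0, v≡30 (mod 31); (24|31)=-1, (30|31)=-1; sign (−1)^0·-1^0·-1^1 = -1.
(a,b)_∞: sgn(-346115)=−, sgn(-95095)=−, so -1.
(a,b)_43: α=2, u≡21; β=2, v≡14 (mod 43); (21|43)=+1, (14|43)=+1; sign (−1)^0·+1^2·+1^2 = +1.
(a,b)_17: α=-2, u≡5; β=-2, v≡5 (mod 17); (5|17)=-1, (5|17)=-1; sign (−1)^0·-1^-2·-1^-2 = +1.
(a,b)_23: α=2, u≡4; β=0, v≡15 (mod 23); (4|23)=+1, (15|23)=-1; sign (−1)^0·+1^0·-1^2 = +1.
(a,b)_13: α=-2, u≡9; β=1, v≡9 (mod 13); (9|13)=+1, (9|13)=+1; sign (−1)^0·+1^1·+1^-2 = +1.
(a,b)_2: α=14, β=10; u≡5, v≡1 (mod 8); ε(u)ε(v)=0·0, αω(v)=14·0, βω(u)=10·1; sum ≡ 0  ⇒  +1.
(a,b)_37: α=-2, u≡23; β=0, v≡14 (mod 37); (23|37)=-1, (14|37)=-1; sign (−1)^0·-1^0·-1^-2 = +1.
(a,b)_3: α=4, u≡1; β=-2, v≡2 (mod 3); (1|3)=+1, (2|3)=-1; sign (−1)^0·+1^-2·-1^4 = +1.
(a,b)_19: α=0, u≡2; β=1, v≡17 (mod 19); (2|19)=-1, (17|19)=+1; sign (−1)^0·-1^1·+1^0 = -1.
|Ram(-346115, -95095)| = 4, even; anisotropic at {5, 19, 31, ∞}.

[5, 19, 31, inf]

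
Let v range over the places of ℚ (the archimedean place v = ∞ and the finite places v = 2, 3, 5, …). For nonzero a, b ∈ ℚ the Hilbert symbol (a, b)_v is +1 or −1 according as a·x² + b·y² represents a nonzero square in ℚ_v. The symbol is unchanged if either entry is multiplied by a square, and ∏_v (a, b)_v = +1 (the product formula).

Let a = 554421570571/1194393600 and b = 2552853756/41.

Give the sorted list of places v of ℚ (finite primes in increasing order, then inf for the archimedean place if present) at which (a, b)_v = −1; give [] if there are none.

[2, 17, 19, 41, 43, 53]

(a, b) ≡ (29971, 90542391) mod (ℚ^×)²; places V = {2, 3, 5, 11, 17, 19, 23, 41, 43, 53, ∞}.
(a,b)_23: α=2, u≡13; β=0, v≡2 (mod 23); (13|23)=+1, (2|23)=+1; sign (−1)^0·+1^0·+1^2 = +1.
(a,b)_3: α=-6, u≡1; β=1, v≡2 (mod 3); (1|3)=+1, (2|3)=-1; sign (−1)^0·+1^1·-1^-6 = +1.
(a,b)_17: α=3, u≡14; β=3, v≡1 (mod 17); (14|17)=-1, (1|17)=+1; sign (−1)^0·-1^3·+1^3 = -1.
(a,b)_2: α=-16, β=2; u≡3, v≡7 (mod 8); ε(u)ε(v)=1·1, αω(v)=-16·0, βω(u)=2·1; sum ≡ 1  ⇒  -1.
(a,b)_∞: sgn(29971)=+, sgn(90542391)=+, so +1.
(a,b)_5: α=-2, u≡4; β=0, v≡1 (mod 5); (4|5)=+1, (1|5)=+1; sign (−1)^0·+1^0·+1^-2 = +1.
(a,b)_53: α=0, u≡51; β=1, v≡34 (mod 53); (51|53)=-1, (34|53)=-1; sign (−1)^0·-1^1·-1^0 = -1.
(a,b)_19: α=0, u≡12; β=1, v≡13 (mod 19); (12|19)=-1, (13|19)=-1; sign (−1)^0·-1^1·-1^0 = -1.
(a,b)_43: α=1, u≡35; β=1, v≡16 (mod 43); (35|43)=+1, (16|43)=+1; sign (−1)^1·+1^1·+1^1 = -1.
(a,b)_41: α=1, u≡24; β=-1, v≡31 (mod 41); (24|41)=-1, (31|41)=+1; sign (−1)^0·-1^-1·+1^1 = -1.
(a,b)_11: α=2, u≡8; β=0, v≡3 (mod 11); (8|11)=-1, (3|11)=+1; sign (−1)^0·-1^0·+1^2 = +1.
|Ram(29971, 90542391)| = 6, even; anisotropic at {2, 17, 19, 41, 43, 53}.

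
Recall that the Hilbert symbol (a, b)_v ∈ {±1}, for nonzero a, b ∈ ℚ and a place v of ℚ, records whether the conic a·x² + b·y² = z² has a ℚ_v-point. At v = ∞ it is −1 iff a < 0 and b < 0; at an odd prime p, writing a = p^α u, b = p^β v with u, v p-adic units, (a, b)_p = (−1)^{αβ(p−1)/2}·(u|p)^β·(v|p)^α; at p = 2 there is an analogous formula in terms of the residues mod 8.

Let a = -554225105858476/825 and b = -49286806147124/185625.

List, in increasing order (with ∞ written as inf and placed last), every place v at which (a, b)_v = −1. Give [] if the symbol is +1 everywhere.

Mod squares: a ≡ -627, b ≡ -957. Check v ∈ {∞, 2, 3, 5, 7, 11, 13, 19, 29}.
v=19: a=19^3·(≡7), b=19^2·(≡12) mod 19; (7|19)=+1, (12|19)=-1; (−1)^{3·2·9}·(+1)^2·(-1)^3 = -1.
v=11: a=11^-1·(≡4), b=11^-1·(≡4) mod 11; (4|11)=+1, (4|11)=+1; (−1)^{-1·-1·5}·(+1)^-1·(+1)^-1 = -1.
v=7: a=7^0·(≡3), b=7^2·(≡2) mod 7; (3|7)=-1, (2|7)=+1; (−1)^{0·2·3}·(-1)^2·(+1)^0 = +1.
v=2: v_2(a)=2, v_2(b)=2; units ≡ 5, 3 (mod 8); ε·ε+αω+βω = 0·1+2·1+2·1 ≡ 0  ⇒  (a,b)_2 = +1.
v=5: a=5^-2·(≡3), b=5^-4·(≡3) mod 5; (3|5)=-1, (3|5)=-1; (−1)^{-2·-4·2}·(-1)^-4·(-1)^-2 = +1.
v=∞: -627 < 0 and -957 < 0  ⇒  (a,b)_∞ = -1.
v=13: a=13^4·(≡10), b=13^4·(≡5) mod 13; (10|13)=+1, (5|13)=-1; (−1)^{4·4·6}·(+1)^4·(-1)^4 = +1.
v=29: a=29^4·(≡14), b=29^3·(≡4) mod 29; (14|29)=-1, (4|29)=+1; (−1)^{4·3·14}·(-1)^3·(+1)^4 = -1.
v=3: a=3^-1·(≡1), b=3^-3·(≡2) mod 3; (1|3)=+1, (2|3)=-1; (−1)^{-1·-3·1}·(+1)^-3·(-1)^-1 = +1.
|Ram(-627, -957)| = 4, even; anisotropic at {11, 19, 29, ∞}.

[11, 19, 29, inf]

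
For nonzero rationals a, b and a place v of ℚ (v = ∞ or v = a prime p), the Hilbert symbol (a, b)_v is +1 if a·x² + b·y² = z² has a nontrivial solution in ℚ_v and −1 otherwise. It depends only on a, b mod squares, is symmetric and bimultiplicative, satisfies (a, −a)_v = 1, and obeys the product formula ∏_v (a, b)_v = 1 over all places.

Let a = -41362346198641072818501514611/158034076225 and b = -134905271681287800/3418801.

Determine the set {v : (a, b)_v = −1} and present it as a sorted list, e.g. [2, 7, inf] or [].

[2, inf]

Mod squares: a ≡ -11, b ≡ -1518. Check v ∈ {∞, 2, 3, 5, 7, 11, 23, 43, 53}.
v=7: a=7^8·(≡3), b=7^4·(≡4) mod 7; (3|7)=-1, (4|7)=+1; (−1)^{8·4·3}·(-1)^4·(+1)^8 = +1.
v=5: a=5^-2·(≡1), b=5^2·(≡3) mod 5; (1|5)=+1, (3|5)=-1; (−1)^{-2·2·2}·(+1)^2·(-1)^-2 = +1.
v=∞: -11 < 0 and -1518 < 0  ⇒  (a,b)_∞ = -1.
v=3: a=3^6·(≡1), b=3^3·(≡1) mod 3; (1|3)=+1, (1|3)=+1; (−1)^{6·3·1}·(+1)^3·(+1)^6 = +1.
v=53: a=53^4·(≡25), b=53^2·(≡8) mod 53; (25|53)=+1, (8|53)=-1; (−1)^{4·2·26}·(+1)^2·(-1)^4 = +1.
v=2: v_2(a)=0, v_2(b)=3; units ≡ 5, 1 (mod 8); ε·ε+αω+βω = 0·0+0·0+3·1 ≡ 1  ⇒  (a,b)_2 = -1.
v=11: a=11^9·(≡10), b=11^5·(≡1) mod 11; (10|11)=-1, (1|11)=+1; (−1)^{9·5·5}·(-1)^5·(+1)^9 = +1.
v=43: a=43^-6·(≡30), b=43^-4·(≡19) mod 43; (30|43)=-1, (19|43)=-1; (−1)^{-6·-4·21}·(-1)^-4·(-1)^-6 = +1.
v=23: a=23^2·(≡9), b=23^1·(≡16) mod 23; (9|23)=+1, (16|23)=+1; (−1)^{2·1·11}·(+1)^1·(+1)^2 = +1.
Ram(-11, -1518) = {2, ∞}; no ℚ_2-point on the conic.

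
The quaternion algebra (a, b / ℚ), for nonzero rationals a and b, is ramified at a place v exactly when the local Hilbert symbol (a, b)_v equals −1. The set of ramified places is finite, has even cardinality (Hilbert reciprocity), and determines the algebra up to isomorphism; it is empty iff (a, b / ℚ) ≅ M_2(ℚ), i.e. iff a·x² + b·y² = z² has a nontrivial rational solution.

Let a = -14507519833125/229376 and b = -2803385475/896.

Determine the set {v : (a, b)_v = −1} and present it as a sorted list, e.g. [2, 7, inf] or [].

Mod squares: a ≡ -518, b ≡ -11914. Check v ∈ {∞, 2, 3, 5, 7, 11, 23, 37}.
v=11: a=11^4·(≡8), b=11^4·(≡7) mod 11; (8|11)=-1, (7|11)=-1; (−1)^{4·4·5}·(-1)^4·(-1)^4 = +1.
v=5: a=5^4·(≡2), b=5^2·(≡1) mod 5; (2|5)=-1, (1|5)=+1; (−1)^{4·2·2}·(-1)^2·(+1)^4 = +1.
v=7: a=7^-1·(≡3), b=7^-1·(≡6) mod 7; (3|7)=-1, (6|7)=-1; (−1)^{-1·-1·3}·(-1)^-1·(-1)^-1 = -1.
v=23: a=23^2·(≡14), b=23^1·(≡10) mod 23; (14|23)=-1, (10|23)=-1; (−1)^{2·1·11}·(-1)^1·(-1)^2 = -1.
v=∞: -518 < 0 and -11914 < 0  ⇒  (a,b)_∞ = -1.
v=3: a=3^4·(≡1), b=3^2·(≡2) mod 3; (1|3)=+1, (2|3)=-1; (−1)^{4·2·1}·(+1)^2·(-1)^4 = +1.
v=37: a=37^1·(≡24), b=37^1·(≡7) mod 37; (24|37)=-1, (7|37)=+1; (−1)^{1·1·18}·(-1)^1·(+1)^1 = -1.
v=2: v_2(a)=-15, v_2(b)=-7; units ≡ 5, 3 (mod 8); ε·ε+αω+βω = 0·1+-15·1+-7·1 ≡ 0  ⇒  (a,b)_2 = +1.
(-518, -11914 / ℚ) ramifies at {7, 23, 37, ∞}: a division algebra.

[7, 23, 37, inf]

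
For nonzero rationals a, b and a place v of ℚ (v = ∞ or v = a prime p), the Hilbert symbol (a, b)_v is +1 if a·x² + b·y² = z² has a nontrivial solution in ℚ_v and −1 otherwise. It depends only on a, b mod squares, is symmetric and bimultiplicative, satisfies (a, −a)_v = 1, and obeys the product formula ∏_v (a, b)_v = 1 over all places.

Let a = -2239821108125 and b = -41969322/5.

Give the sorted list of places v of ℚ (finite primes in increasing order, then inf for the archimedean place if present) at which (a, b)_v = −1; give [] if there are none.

[5, 37, 53, inf]

Mod squares: a ≡ -1517, b ≡ -23316290. Check v ∈ {∞, 2, 3, 5, 29, 37, 41, 53}.
v=37: a=37^1·(≡36), b=37^1·(≡8) mod 37; (36|37)=+1, (8|37)=-1; (−1)^{1·1·18}·(+1)^1·(-1)^1 = -1.
v=3: a=3^0·(≡1), b=3^2·(≡1) mod 3; (1|3)=+1, (1|3)=+1; (−1)^{0·2·1}·(+1)^2·(+1)^0 = +1.
v=2: v_2(a)=0, v_2(b)=1; units ≡ 3, 7 (mod 8); ε·ε+αω+βω = 1·1+0·0+1·1 ≡ 0  ⇒  (a,b)_2 = +1.
v=29: a=29^2·(≡25), b=29^1·(≡17) mod 29; (25|29)=+1, (17|29)=-1; (−1)^{2·1·14}·(+1)^1·(-1)^2 = +1.
v=41: a=41^1·(≡10), b=41^1·(≡1) mod 41; (10|41)=+1, (1|41)=+1; (−1)^{1·1·20}·(+1)^1·(+1)^1 = +1.
v=∞: -1517 < 0 and -23316290 < 0  ⇒  (a,b)_∞ = -1.
v=53: a=53^2·(≡3), b=53^1·(≡21) mod 53; (3|53)=-1, (21|53)=-1; (−1)^{2·1·26}·(-1)^1·(-1)^2 = -1.
v=5: a=5^4·(≡2), b=5^-1·(≡3) mod 5; (2|5)=-1, (3|5)=-1; (−1)^{4·-1·2}·(-1)^-1·(-1)^4 = -1.
Ram(-1517, -23316290) = {5, 37, 53, ∞}; no ℚ_5-point on the conic.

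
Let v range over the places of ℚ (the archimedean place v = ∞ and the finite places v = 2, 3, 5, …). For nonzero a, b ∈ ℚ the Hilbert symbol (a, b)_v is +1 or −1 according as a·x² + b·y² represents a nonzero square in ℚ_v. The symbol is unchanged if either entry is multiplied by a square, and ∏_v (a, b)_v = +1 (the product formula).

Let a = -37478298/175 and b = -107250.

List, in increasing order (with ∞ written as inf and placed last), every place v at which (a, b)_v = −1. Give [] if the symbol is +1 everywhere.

[2, inf]

Mod squares: a ≡ -6006, b ≡ -4290. Check v ∈ {∞, 2, 3, 5, 7, 11, 13, 19}.
v=∞: -6006 < 0 and -4290 < 0  ⇒  (a,b)_∞ = -1.
v=7: a=7^-1·(≡6), b=7^0·(≡4) mod 7; (6|7)=-1, (4|7)=+1; (−1)^{-1·0·3}·(-1)^0·(+1)^-1 = +1.
v=19: a=19^2·(≡9), b=19^0·(≡5) mod 19; (9|19)=+1, (5|19)=+1; (−1)^{2·0·9}·(+1)^0·(+1)^2 = +1.
v=5: a=5^-2·(≡1), b=5^3·(≡2) mod 5; (1|5)=+1, (2|5)=-1; (−1)^{-2·3·2}·(+1)^3·(-1)^-2 = +1.
v=2: v_2(a)=1, v_2(b)=1; units ≡ 5, 7 (mod 8); ε·ε+αω+βω = 0·1+1·0+1·1 ≡ 1  ⇒  (a,b)_2 = -1.
v=3: a=3^1·(≡2), b=3^1·(≡1) mod 3; (2|3)=-1, (1|3)=+1; (−1)^{1·1·1}·(-1)^1·(+1)^1 = +1.
v=11: a=11^3·(≡9), b=11^1·(≡7) mod 11; (9|11)=+1, (7|11)=-1; (−1)^{3·1·5}·(+1)^1·(-1)^3 = +1.
v=13: a=13^1·(≡2), b=13^1·(≡5) mod 13; (2|13)=-1, (5|13)=-1; (−1)^{1·1·6}·(-1)^1·(-1)^1 = +1.
Ram(-6006, -4290) = {2, ∞}; no ℚ_2-point on the conic.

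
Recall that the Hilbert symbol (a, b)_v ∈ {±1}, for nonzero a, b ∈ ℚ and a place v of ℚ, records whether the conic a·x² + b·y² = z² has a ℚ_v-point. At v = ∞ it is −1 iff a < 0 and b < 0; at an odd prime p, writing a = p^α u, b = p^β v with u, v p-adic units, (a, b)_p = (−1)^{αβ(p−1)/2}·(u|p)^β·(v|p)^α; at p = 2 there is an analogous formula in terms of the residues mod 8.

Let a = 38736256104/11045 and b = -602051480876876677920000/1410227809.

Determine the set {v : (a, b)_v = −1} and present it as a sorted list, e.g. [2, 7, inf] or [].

Mod squares: a ≡ 20930, b ≡ -13. Check v ∈ {∞, 2, 3, 5, 7, 13, 17, 23, 47}.
v=13: a=13^5·(≡2), b=13^11·(≡9) mod 13; (2|13)=-1, (9|13)=+1; (−1)^{5·11·6}·(-1)^11·(+1)^5 = -1.
v=17: a=17^0·(≡6), b=17^-2·(≡1) mod 17; (6|17)=-1, (1|17)=+1; (−1)^{0·-2·8}·(-1)^-2·(+1)^0 = +1.
v=47: a=47^-2·(≡45), b=47^-4·(≡1) mod 47; (45|47)=-1, (1|47)=+1; (−1)^{-2·-4·23}·(-1)^-4·(+1)^-2 = +1.
v=3: a=3^4·(≡2), b=3^4·(≡2) mod 3; (2|3)=-1, (2|3)=-1; (−1)^{4·4·1}·(-1)^4·(-1)^4 = +1.
v=∞: 20930 > 0 and -13 < 0  ⇒  (a,b)_∞ = +1.
v=23: a=23^1·(≡4), b=23^2·(≡11) mod 23; (4|23)=+1, (11|23)=-1; (−1)^{1·2·11}·(+1)^2·(-1)^1 = -1.
v=2: v_2(a)=3, v_2(b)=8; units ≡ 1, 3 (mod 8); ε·ε+αω+βω = 0·1+3·1+8·0 ≡ 1  ⇒  (a,b)_2 = -1.
v=5: a=5^-1·(≡1), b=5^4·(≡2) mod 5; (1|5)=+1, (2|5)=-1; (−1)^{-1·4·2}·(+1)^4·(-1)^-1 = -1.
v=7: a=7^1·(≡1), b=7^2·(≡4) mod 7; (1|7)=+1, (4|7)=+1; (−1)^{1·2·3}·(+1)^2·(+1)^1 = +1.
|Ram(20930, -13)| = 4, even; anisotropic at {2, 5, 13, 23}.

[2, 5, 13, 23]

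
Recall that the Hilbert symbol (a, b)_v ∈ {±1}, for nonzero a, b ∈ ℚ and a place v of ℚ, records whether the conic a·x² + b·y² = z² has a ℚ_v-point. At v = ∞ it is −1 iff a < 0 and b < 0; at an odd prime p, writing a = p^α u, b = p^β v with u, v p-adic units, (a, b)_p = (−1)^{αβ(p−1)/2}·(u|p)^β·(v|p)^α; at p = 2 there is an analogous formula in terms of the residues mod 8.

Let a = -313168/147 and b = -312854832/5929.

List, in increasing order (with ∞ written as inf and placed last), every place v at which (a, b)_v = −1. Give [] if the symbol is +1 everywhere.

[3, inf]

Mod squares: a ≡ -111, b ≡ -3. Check v ∈ {∞, 2, 3, 7, 11, 23, 37}.
v=23: a=23^2·(≡16), b=23^2·(≡11) mod 23; (16|23)=+1, (11|23)=-1; (−1)^{2·2·11}·(+1)^2·(-1)^2 = +1.
v=11: a=11^0·(≡6), b=11^-2·(≡8) mod 11; (6|11)=-1, (8|11)=-1; (−1)^{0·-2·5}·(-1)^-2·(-1)^0 = +1.
v=3: a=3^-1·(≡2), b=3^3·(≡2) mod 3; (2|3)=-1, (2|3)=-1; (−1)^{-1·3·1}·(-1)^3·(-1)^-1 = -1.
v=2: v_2(a)=4, v_2(b)=4; units ≡ 1, 5 (mod 8); ε·ε+αω+βω = 0·0+4·1+4·0 ≡ 0  ⇒  (a,b)_2 = +1.
v=37: a=37^1·(≡28), b=37^2·(≡27) mod 37; (28|37)=+1, (27|37)=+1; (−1)^{1·2·18}·(+1)^2·(+1)^1 = +1.
v=7: a=7^-2·(≡4), b=7^-2·(≡2) mod 7; (4|7)=+1, (2|7)=+1; (−1)^{-2·-2·3}·(+1)^-2·(+1)^-2 = +1.
v=∞: -111 < 0 and -3 < 0  ⇒  (a,b)_∞ = -1.
|Ram(-111, -3)| = 2, even; anisotropic at {3, ∞}.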